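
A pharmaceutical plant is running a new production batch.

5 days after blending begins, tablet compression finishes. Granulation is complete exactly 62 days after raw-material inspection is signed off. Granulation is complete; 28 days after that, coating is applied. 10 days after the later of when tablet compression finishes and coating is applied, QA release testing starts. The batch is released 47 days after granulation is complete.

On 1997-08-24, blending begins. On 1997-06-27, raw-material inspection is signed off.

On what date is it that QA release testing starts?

Blending begins: Aug 24, 1997.
Tablet compression finishes: Aug 24, 1997 + 5 days = Aug 29, 1997.
Raw-material inspection is signed off: Jun 27, 1997.
Granulation is complete: Jun 27, 1997 + 62 days = Aug 28, 1997.
Coating is applied: Aug 28, 1997 + 28 days = Sep 25, 1997.
Both prerequisites met — tablet compression finishes (Aug 29, 1997), coating is applied (Sep 25, 1997); the later is Sep 25, 1997.
QA release testing starts: Sep 25, 1997 + 10 days = Oct 5, 1997.

1997-10-05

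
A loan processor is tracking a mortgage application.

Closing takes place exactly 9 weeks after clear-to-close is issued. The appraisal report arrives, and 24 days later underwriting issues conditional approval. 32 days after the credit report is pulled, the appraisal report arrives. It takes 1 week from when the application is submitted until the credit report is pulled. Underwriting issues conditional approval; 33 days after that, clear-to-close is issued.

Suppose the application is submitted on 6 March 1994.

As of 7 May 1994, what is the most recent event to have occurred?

The application is submitted: Mar 6, 1994.
The credit report is pulled: Mar 6, 1994 + 1 week = Mar 13, 1994.
The appraisal report arrives: Mar 13, 1994 + 32 days = Apr 14, 1994.
Underwriting issues conditional approval: Apr 14, 1994 + 24 days = May 8, 1994.
Clear-to-close is issued: May 8, 1994 + 33 days = Jun 10, 1994.
Closing takes place: Jun 10, 1994 + 9 weeks = Aug 12, 1994.
May 7, 1994 falls between when the appraisal report arrives (Apr 14, 1994) and when underwriting issues conditional approval (May 8, 1994).

The appraisal report arrives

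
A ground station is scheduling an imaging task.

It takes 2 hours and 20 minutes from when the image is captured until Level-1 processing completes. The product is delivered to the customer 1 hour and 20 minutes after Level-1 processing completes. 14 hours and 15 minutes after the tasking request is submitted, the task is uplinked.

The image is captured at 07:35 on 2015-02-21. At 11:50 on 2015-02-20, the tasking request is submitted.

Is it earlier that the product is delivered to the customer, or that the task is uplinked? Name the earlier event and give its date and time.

The task is uplinked — 02:05 on 2015-02-21

The image is captured: 07:35 Feb 21, 2015.
Level-1 processing completes: 07:35 Feb 21, 2015 + 2h20m = 09:55 Feb 21, 2015.
The product is delivered to the customer: 09:55 Feb 21, 2015 + 1h20m = 11:15 Feb 21, 2015.
The tasking request is submitted: 11:50 Feb 20, 2015.
The task is uplinked: 11:50 Feb 20, 2015 + 14h15m = 02:05 Feb 21, 2015.
Comparing: the product is delivered to the customer at 11:15 Feb 21, 2015 vs the task is uplinked at 02:05 Feb 21, 2015. Earlier: the task is uplinked.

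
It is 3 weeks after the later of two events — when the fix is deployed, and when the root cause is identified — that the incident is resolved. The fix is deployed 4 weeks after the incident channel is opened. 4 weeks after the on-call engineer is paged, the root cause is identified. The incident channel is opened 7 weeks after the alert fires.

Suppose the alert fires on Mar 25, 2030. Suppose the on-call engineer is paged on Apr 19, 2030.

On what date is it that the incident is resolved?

The alert fires: Mar 25, 2030.
The incident channel is opened: Mar 25, 2030 + 7 weeks = May 13, 2030.
The fix is deployed: May 13, 2030 + 4 weeks = Jun 10, 2030.
The on-call engineer is paged: Apr 19, 2030.
The root cause is identified: Apr 19, 2030 + 4 weeks = May 17, 2030.
Both prerequisites met — the fix is deployed (Jun 10, 2030), the root cause is identified (May 17, 2030); the later is Jun 10, 2030.
The incident is resolved: Jun 10, 2030 + 3 weeks = Jul 1, 2030.

Jul 1, 2030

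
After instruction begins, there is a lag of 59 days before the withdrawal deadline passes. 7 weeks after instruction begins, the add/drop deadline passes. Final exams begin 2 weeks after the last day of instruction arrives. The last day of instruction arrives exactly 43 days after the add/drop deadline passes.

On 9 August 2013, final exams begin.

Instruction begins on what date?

Final exams begin: Aug 9, 2013.
The last day of instruction arrives: Aug 9, 2013 − 2 weeks = Jul 26, 2013.
The add/drop deadline passes: Jul 26, 2013 − 43 days = Jun 13, 2013.
Instruction begins: Jun 13, 2013 − 7 weeks = Apr 25, 2013.

25 April 2013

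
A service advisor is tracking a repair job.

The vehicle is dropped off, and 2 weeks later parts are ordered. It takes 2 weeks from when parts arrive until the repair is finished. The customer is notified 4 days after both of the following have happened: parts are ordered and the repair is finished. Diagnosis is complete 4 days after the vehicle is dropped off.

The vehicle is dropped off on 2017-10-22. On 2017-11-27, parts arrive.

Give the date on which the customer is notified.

The vehicle is dropped off: Oct 22, 2017.
Parts are ordered: Oct 22, 2017 + 2 weeks = Nov 5, 2017.
Parts arrive: Nov 27, 2017.
The repair is finished: Nov 27, 2017 + 2 weeks = Dec 11, 2017.
Both prerequisites met — parts are ordered (Nov 5, 2017), the repair is finished (Dec 11, 2017); the later is Dec 11, 2017.
The customer is notified: Dec 11, 2017 + 4 days = Dec 15, 2017.

2017-12-15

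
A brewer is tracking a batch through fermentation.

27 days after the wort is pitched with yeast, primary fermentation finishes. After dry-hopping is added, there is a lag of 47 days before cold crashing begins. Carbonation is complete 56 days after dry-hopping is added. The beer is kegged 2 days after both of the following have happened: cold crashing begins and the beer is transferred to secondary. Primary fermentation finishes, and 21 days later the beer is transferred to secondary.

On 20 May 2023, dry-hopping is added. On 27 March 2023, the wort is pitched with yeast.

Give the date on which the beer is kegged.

Dry-hopping is added: May 20, 2023.
Cold crashing begins: May 20, 2023 + 47 days = Jul 6, 2023.
The wort is pitched with yeast: Mar 27, 2023.
Primary fermentation finishes: Mar 27, 2023 + 27 days = Apr 23, 2023.
The beer is transferred to secondary: Apr 23, 2023 + 21 days = May 14, 2023.
Both prerequisites met — cold crashing begins (Jul 6, 2023), the beer is transferred to secondary (May 14, 2023); the later is Jul 6, 2023.
The beer is kegged: Jul 6, 2023 + 2 days = Jul 8, 2023.

8 July 2023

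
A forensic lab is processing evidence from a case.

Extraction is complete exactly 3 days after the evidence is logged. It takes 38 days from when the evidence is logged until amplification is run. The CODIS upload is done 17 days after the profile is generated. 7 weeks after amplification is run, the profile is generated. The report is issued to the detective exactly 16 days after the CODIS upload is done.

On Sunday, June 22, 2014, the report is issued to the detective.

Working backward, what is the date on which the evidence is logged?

Saturday, February 22, 2014

The report is issued to the detective: Jun 22, 2014.
The CODIS upload is done: Jun 22, 2014 − 16 days = Jun 6, 2014.
The profile is generated: Jun 6, 2014 − 17 days = May 20, 2014.
Amplification is run: May 20, 2014 − 7 weeks = Apr 1, 2014.
The evidence is logged: Apr 1, 2014 − 38 days = Feb 22, 2014.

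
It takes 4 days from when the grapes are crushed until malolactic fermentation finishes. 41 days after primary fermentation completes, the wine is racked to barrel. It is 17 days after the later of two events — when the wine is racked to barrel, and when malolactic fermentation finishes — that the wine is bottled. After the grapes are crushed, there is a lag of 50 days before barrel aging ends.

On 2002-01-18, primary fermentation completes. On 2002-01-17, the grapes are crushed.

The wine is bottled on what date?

Primary fermentation completes: Jan 18, 2002.
The wine is racked to barrel: Jan 18, 2002 + 41 days = Feb 28, 2002.
The grapes are crushed: Jan 17, 2002.
Malolactic fermentation finishes: Jan 17, 2002 + 4 days = Jan 21, 2002.
Both prerequisites met — the wine is racked to barrel (Feb 28, 2002), malolactic fermentation finishes (Jan 21, 2002); the later is Feb 28, 2002.
The wine is bottled: Feb 28, 2002 + 17 days = Mar 17, 2002.

2002-03-17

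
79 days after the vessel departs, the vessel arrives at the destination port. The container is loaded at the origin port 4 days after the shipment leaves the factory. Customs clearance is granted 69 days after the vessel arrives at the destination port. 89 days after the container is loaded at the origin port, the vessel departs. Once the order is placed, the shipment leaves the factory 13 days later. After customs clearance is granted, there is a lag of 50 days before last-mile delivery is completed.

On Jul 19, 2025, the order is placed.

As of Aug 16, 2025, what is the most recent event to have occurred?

The container is loaded at the origin port

The order is placed: Jul 19, 2025.
The shipment leaves the factory: Jul 19, 2025 + 13 days = Aug 1, 2025.
The container is loaded at the origin port: Aug 1, 2025 + 4 days = Aug 5, 2025.
The vessel departs: Aug 5, 2025 + 89 days = Nov 2, 2025.
The vessel arrives at the destination port: Nov 2, 2025 + 79 days = Jan 20, 2026.
Customs clearance is granted: Jan 20, 2026 + 69 days = Mar 30, 2026.
Last-mile delivery is completed: Mar 30, 2026 + 50 days = May 19, 2026.
Aug 16, 2025 falls between when the container is loaded at the origin port (Aug 5, 2025) and when the vessel departs (Nov 2, 2025).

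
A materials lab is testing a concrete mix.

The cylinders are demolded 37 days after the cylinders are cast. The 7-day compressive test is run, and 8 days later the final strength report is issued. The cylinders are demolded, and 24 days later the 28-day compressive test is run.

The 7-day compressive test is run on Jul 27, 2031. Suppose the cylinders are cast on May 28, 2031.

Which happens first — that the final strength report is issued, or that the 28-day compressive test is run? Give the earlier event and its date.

The 28-day compressive test is run — Jul 28, 2031

The 7-day compressive test is run: Jul 27, 2031.
The final strength report is issued: Jul 27, 2031 + 8 days = Aug 4, 2031.
The cylinders are cast: May 28, 2031.
The cylinders are demolded: May 28, 2031 + 37 days = Jul 4, 2031.
The 28-day compressive test is run: Jul 4, 2031 + 24 days = Jul 28, 2031.
Comparing: the final strength report is issued on Aug 4, 2031 vs the 28-day compressive test is run on Jul 28, 2031. Earlier: the 28-day compressive test is run.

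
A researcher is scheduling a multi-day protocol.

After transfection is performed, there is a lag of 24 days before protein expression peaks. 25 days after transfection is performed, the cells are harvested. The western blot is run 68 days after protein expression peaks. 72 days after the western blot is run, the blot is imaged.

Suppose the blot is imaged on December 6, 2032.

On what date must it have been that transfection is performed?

June 25, 2032

The blot is imaged: Dec 6, 2032.
The western blot is run: Dec 6, 2032 − 72 days = Sep 25, 2032.
Protein expression peaks: Sep 25, 2032 − 68 days = Jul 19, 2032.
Transfection is performed: Jul 19, 2032 − 24 days = Jun 25, 2032.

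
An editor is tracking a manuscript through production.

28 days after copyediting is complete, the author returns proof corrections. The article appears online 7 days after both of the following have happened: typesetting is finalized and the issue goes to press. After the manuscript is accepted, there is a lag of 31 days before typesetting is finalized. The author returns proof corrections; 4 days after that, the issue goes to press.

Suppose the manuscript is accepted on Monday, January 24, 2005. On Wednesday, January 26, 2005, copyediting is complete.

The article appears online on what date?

The manuscript is accepted: Jan 24, 2005.
Typesetting is finalized: Jan 24, 2005 + 31 days = Feb 24, 2005.
Copyediting is complete: Jan 26, 2005.
The author returns proof corrections: Jan 26, 2005 + 28 days = Feb 23, 2005.
The issue goes to press: Feb 23, 2005 + 4 days = Feb 27, 2005.
Both prerequisites met — typesetting is finalized (Feb 24, 2005), the issue goes to press (Feb 27, 2005); the later is Feb 27, 2005.
The article appears online: Feb 27, 2005 + 7 days = Mar 6, 2005.

Sunday, March 6, 2005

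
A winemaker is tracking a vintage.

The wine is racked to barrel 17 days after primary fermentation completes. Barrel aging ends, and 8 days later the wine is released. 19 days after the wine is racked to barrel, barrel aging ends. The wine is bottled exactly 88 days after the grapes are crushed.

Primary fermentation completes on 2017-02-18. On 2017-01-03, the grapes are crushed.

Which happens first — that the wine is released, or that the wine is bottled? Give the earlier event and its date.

The wine is bottled — 2017-04-01

Primary fermentation completes: Feb 18, 2017.
The wine is racked to barrel: Feb 18, 2017 + 17 days = Mar 7, 2017.
Barrel aging ends: Mar 7, 2017 + 19 days = Mar 26, 2017.
The wine is released: Mar 26, 2017 + 8 days = Apr 3, 2017.
The grapes are crushed: Jan 3, 2017.
The wine is bottled: Jan 3, 2017 + 88 days = Apr 1, 2017.
Comparing: the wine is released on Apr 3, 2017 vs the wine is bottled on Apr 1, 2017. Earlier: the wine is bottled.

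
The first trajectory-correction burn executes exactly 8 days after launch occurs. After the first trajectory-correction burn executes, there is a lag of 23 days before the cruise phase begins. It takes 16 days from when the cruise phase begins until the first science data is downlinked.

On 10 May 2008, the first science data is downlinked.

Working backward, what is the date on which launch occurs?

The first science data is downlinked: May 10, 2008.
The cruise phase begins: May 10, 2008 − 16 days = Apr 24, 2008.
The first trajectory-correction burn executes: Apr 24, 2008 − 23 days = Apr 1, 2008.
Launch occurs: Apr 1, 2008 − 8 days = Mar 24, 2008.

24 March 2008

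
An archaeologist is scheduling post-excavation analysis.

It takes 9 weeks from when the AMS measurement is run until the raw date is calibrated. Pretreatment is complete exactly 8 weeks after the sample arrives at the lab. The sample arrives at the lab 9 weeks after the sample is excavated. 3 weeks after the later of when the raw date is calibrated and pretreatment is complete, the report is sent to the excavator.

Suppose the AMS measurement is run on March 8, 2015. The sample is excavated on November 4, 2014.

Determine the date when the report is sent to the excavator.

The AMS measurement is run: Mar 8, 2015.
The raw date is calibrated: Mar 8, 2015 + 9 weeks = May 10, 2015.
The sample is excavated: Nov 4, 2014.
The sample arrives at the lab: Nov 4, 2014 + 9 weeks = Jan 6, 2015.
Pretreatment is complete: Jan 6, 2015 + 8 weeks = Mar 3, 2015.
Both prerequisites met — the raw date is calibrated (May 10, 2015), pretreatment is complete (Mar 3, 2015); the later is May 10, 2015.
The report is sent to the excavator: May 10, 2015 + 3 weeks = May 31, 2015.

May 31, 2015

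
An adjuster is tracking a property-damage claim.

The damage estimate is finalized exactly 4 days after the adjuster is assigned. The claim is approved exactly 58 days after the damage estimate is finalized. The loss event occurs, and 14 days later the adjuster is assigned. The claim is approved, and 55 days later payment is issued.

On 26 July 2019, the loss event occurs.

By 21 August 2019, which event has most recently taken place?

The damage estimate is finalized

The loss event occurs: Jul 26, 2019.
The adjuster is assigned: Jul 26, 2019 + 14 days = Aug 9, 2019.
The damage estimate is finalized: Aug 9, 2019 + 4 days = Aug 13, 2019.
The claim is approved: Aug 13, 2019 + 58 days = Oct 10, 2019.
Payment is issued: Oct 10, 2019 + 55 days = Dec 4, 2019.
Aug 21, 2019 falls between when the damage estimate is finalized (Aug 13, 2019) and when the claim is approved (Oct 10, 2019).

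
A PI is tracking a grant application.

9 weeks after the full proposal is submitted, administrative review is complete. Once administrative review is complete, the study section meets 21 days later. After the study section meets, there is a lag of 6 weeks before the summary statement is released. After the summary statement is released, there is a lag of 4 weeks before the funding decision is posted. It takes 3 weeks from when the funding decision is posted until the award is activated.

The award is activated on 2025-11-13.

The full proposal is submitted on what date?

The award is activated: Nov 13, 2025.
The funding decision is posted: Nov 13, 2025 − 3 weeks = Oct 23, 2025.
The summary statement is released: Oct 23, 2025 − 4 weeks = Sep 25, 2025.
The study section meets: Sep 25, 2025 − 6 weeks = Aug 14, 2025.
Administrative review is complete: Aug 14, 2025 − 21 days = Jul 24, 2025.
The full proposal is submitted: Jul 24, 2025 − 9 weeks = May 22, 2025.

2025-05-22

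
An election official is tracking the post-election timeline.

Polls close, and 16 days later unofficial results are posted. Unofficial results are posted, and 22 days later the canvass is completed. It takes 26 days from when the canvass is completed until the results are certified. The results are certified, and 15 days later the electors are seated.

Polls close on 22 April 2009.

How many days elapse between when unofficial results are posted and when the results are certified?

Causal path: unofficial results are posted → the canvass is completed → the results are certified.
Total delay along the path: 22 + 26 = 48 days.

48 days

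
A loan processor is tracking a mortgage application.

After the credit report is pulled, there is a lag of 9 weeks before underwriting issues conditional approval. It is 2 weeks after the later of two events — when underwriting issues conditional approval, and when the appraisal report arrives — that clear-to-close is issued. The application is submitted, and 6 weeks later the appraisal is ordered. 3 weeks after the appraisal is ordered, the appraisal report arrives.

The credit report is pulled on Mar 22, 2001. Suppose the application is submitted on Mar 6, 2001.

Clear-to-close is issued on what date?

The credit report is pulled: Mar 22, 2001.
Underwriting issues conditional approval: Mar 22, 2001 + 9 weeks = May 24, 2001.
The application is submitted: Mar 6, 2001.
The appraisal is ordered: Mar 6, 2001 + 6 weeks = Apr 17, 2001.
The appraisal report arrives: Apr 17, 2001 + 3 weeks = May 8, 2001.
Both prerequisites met — underwriting issues conditional approval (May 24, 2001), the appraisal report arrives (May 8, 2001); the later is May 24, 2001.
Clear-to-close is issued: May 24, 2001 + 2 weeks = Jun 7, 2001.

Jun 7, 2001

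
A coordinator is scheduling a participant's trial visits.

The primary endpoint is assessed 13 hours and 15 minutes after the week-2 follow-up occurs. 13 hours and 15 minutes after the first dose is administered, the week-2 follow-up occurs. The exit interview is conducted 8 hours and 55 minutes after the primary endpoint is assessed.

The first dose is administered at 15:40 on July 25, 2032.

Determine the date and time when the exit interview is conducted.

The first dose is administered: 15:40 Jul 25, 2032.
The week-2 follow-up occurs: 15:40 Jul 25, 2032 + 13h15m = 04:55 Jul 26, 2032.
The primary endpoint is assessed: 04:55 Jul 26, 2032 + 13h15m = 18:10 Jul 26, 2032.
The exit interview is conducted: 18:10 Jul 26, 2032 + 8h55m = 03:05 Jul 27, 2032.

03:05 on July 27, 2032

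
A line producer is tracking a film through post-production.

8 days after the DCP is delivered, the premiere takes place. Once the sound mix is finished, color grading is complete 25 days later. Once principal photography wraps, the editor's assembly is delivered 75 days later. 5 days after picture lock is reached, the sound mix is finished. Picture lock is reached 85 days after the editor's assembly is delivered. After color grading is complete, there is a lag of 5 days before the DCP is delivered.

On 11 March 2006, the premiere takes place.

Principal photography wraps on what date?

The premiere takes place: Mar 11, 2006.
The DCP is delivered: Mar 11, 2006 − 8 days = Mar 3, 2006.
Color grading is complete: Mar 3, 2006 − 5 days = Feb 26, 2006.
The sound mix is finished: Feb 26, 2006 − 25 days = Feb 1, 2006.
Picture lock is reached: Feb 1, 2006 − 5 days = Jan 27, 2006.
The editor's assembly is delivered: Jan 27, 2006 − 85 days = Nov 3, 2005.
Principal photography wraps: Nov 3, 2005 − 75 days = Aug 20, 2005.

20 August 2005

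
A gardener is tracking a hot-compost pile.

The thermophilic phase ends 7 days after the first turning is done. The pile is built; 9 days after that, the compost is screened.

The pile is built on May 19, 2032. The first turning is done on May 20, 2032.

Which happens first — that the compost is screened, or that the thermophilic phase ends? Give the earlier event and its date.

The pile is built: May 19, 2032.
The compost is screened: May 19, 2032 + 9 days = May 28, 2032.
The first turning is done: May 20, 2032.
The thermophilic phase ends: May 20, 2032 + 7 days = May 27, 2032.
Comparing: the compost is screened on May 28, 2032 vs the thermophilic phase ends on May 27, 2032. Earlier: the thermophilic phase ends.

The thermophilic phase ends — May 27, 2032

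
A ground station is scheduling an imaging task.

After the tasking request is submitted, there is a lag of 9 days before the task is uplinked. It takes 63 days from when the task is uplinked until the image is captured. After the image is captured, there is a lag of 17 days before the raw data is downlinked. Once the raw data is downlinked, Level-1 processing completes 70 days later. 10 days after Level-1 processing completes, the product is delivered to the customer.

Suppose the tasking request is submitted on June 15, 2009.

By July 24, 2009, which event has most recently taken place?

The tasking request is submitted: Jun 15, 2009.
The task is uplinked: Jun 15, 2009 + 9 days = Jun 24, 2009.
The image is captured: Jun 24, 2009 + 63 days = Aug 26, 2009.
The raw data is downlinked: Aug 26, 2009 + 17 days = Sep 12, 2009.
Level-1 processing completes: Sep 12, 2009 + 70 days = Nov 21, 2009.
The product is delivered to the customer: Nov 21, 2009 + 10 days = Dec 1, 2009.
Jul 24, 2009 falls between when the task is uplinked (Jun 24, 2009) and when the image is captured (Aug 26, 2009).

The task is uplinked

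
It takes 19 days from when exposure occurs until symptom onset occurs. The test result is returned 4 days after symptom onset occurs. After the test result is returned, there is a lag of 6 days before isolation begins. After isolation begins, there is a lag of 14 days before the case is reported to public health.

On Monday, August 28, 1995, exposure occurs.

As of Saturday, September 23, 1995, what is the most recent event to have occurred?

Exposure occurs: Aug 28, 1995.
Symptom onset occurs: Aug 28, 1995 + 19 days = Sep 16, 1995.
The test result is returned: Sep 16, 1995 + 4 days = Sep 20, 1995.
Isolation begins: Sep 20, 1995 + 6 days = Sep 26, 1995.
The case is reported to public health: Sep 26, 1995 + 14 days = Oct 10, 1995.
Sep 23, 1995 falls between when the test result is returned (Sep 20, 1995) and when isolation begins (Sep 26, 1995).

The test result is returned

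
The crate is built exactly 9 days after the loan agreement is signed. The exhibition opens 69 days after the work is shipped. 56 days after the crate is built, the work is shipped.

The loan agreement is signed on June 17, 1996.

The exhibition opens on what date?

October 29, 1996

The loan agreement is signed: Jun 17, 1996.
The crate is built: Jun 17, 1996 + 9 days = Jun 26, 1996.
The work is shipped: Jun 26, 1996 + 56 days = Aug 21, 1996.
The exhibition opens: Aug 21, 1996 + 69 days = Oct 29, 1996.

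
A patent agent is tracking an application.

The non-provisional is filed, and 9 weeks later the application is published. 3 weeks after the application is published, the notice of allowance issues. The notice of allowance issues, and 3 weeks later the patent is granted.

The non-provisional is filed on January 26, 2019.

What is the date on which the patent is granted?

May 11, 2019

The non-provisional is filed: Jan 26, 2019.
The application is published: Jan 26, 2019 + 9 weeks = Mar 30, 2019.
The notice of allowance issues: Mar 30, 2019 + 3 weeks = Apr 20, 2019.
The patent is granted: Apr 20, 2019 + 3 weeks = May 11, 2019.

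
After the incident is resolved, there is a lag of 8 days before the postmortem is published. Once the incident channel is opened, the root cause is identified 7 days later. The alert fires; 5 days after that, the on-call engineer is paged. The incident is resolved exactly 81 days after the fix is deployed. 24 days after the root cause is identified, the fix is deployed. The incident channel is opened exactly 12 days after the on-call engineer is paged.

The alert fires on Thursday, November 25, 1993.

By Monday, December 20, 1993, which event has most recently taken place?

The root cause is identified

The alert fires: Nov 25, 1993.
The on-call engineer is paged: Nov 25, 1993 + 5 days = Nov 30, 1993.
The incident channel is opened: Nov 30, 1993 + 12 days = Dec 12, 1993.
The root cause is identified: Dec 12, 1993 + 7 days = Dec 19, 1993.
The fix is deployed: Dec 19, 1993 + 24 days = Jan 12, 1994.
The incident is resolved: Jan 12, 1994 + 81 days = Apr 3, 1994.
The postmortem is published: Apr 3, 1994 + 8 days = Apr 11, 1994.
Dec 20, 1993 falls between when the root cause is identified (Dec 19, 1993) and when the fix is deployed (Jan 12, 1994).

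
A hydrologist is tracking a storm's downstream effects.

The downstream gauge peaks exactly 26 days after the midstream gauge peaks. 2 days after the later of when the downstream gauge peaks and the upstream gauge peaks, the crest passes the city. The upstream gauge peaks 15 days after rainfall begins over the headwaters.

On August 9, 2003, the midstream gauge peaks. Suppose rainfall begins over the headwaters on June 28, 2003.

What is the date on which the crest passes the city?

September 6, 2003

The midstream gauge peaks: Aug 9, 2003.
The downstream gauge peaks: Aug 9, 2003 + 26 days = Sep 4, 2003.
Rainfall begins over the headwaters: Jun 28, 2003.
The upstream gauge peaks: Jun 28, 2003 + 15 days = Jul 13, 2003.
Both prerequisites met — the downstream gauge peaks (Sep 4, 2003), the upstream gauge peaks (Jul 13, 2003); the later is Sep 4, 2003.
The crest passes the city: Sep 4, 2003 + 2 days = Sep 6, 2003.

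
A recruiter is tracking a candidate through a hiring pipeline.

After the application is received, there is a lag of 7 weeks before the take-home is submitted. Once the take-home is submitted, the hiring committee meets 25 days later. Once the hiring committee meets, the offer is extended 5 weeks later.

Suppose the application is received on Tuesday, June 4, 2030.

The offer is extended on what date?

The application is received: Jun 4, 2030.
The take-home is submitted: Jun 4, 2030 + 7 weeks = Jul 23, 2030.
The hiring committee meets: Jul 23, 2030 + 25 days = Aug 17, 2030.
The offer is extended: Aug 17, 2030 + 5 weeks = Sep 21, 2030.

Saturday, September 21, 2030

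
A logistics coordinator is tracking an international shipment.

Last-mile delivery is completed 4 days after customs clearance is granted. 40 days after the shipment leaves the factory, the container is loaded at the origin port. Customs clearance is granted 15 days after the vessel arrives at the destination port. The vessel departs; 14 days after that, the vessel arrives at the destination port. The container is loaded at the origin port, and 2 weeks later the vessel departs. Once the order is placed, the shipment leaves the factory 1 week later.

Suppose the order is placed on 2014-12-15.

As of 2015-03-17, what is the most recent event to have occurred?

Customs clearance is granted

The order is placed: Dec 15, 2014.
The shipment leaves the factory: Dec 15, 2014 + 1 week = Dec 22, 2014.
The container is loaded at the origin port: Dec 22, 2014 + 40 days = Jan 31, 2015.
The vessel departs: Jan 31, 2015 + 2 weeks = Feb 14, 2015.
The vessel arrives at the destination port: Feb 14, 2015 + 14 days = Feb 28, 2015.
Customs clearance is granted: Feb 28, 2015 + 15 days = Mar 15, 2015.
Last-mile delivery is completed: Mar 15, 2015 + 4 days = Mar 19, 2015.
Mar 17, 2015 falls between when customs clearance is granted (Mar 15, 2015) and when last-mile delivery is completed (Mar 19, 2015).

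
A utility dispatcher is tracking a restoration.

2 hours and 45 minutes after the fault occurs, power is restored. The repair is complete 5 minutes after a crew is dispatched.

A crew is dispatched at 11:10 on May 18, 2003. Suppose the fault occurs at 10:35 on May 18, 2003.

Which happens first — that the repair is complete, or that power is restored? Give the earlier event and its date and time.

A crew is dispatched: 11:10 May 18, 2003.
The repair is complete: 11:10 May 18, 2003 + 5m = 11:15 May 18, 2003.
The fault occurs: 10:35 May 18, 2003.
Power is restored: 10:35 May 18, 2003 + 2h45m = 13:20 May 18, 2003.
Comparing: the repair is complete at 11:15 May 18, 2003 vs power is restored at 13:20 May 18, 2003. Earlier: the repair is complete.

The repair is complete — 11:15 on May 18, 2003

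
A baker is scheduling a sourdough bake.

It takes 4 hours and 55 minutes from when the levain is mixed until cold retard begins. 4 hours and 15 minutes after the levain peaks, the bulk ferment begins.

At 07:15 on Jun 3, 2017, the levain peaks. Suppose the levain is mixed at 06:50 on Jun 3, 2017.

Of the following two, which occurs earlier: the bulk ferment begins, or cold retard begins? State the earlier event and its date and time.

The bulk ferment begins — 11:30 on Jun 3, 2017

The levain peaks: 07:15 Jun 3, 2017.
The bulk ferment begins: 07:15 Jun 3, 2017 + 4h15m = 11:30 Jun 3, 2017.
The levain is mixed: 06:50 Jun 3, 2017.
Cold retard begins: 06:50 Jun 3, 2017 + 4h55m = 11:45 Jun 3, 2017.
Comparing: the bulk ferment begins at 11:30 Jun 3, 2017 vs cold retard begins at 11:45 Jun 3, 2017. Earlier: the bulk ferment begins.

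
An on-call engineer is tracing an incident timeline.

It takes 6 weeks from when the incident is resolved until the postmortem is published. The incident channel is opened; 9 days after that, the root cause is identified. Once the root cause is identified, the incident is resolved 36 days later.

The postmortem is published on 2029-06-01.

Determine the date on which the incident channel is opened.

2029-03-06

The postmortem is published: Jun 1, 2029.
The incident is resolved: Jun 1, 2029 − 6 weeks = Apr 20, 2029.
The root cause is identified: Apr 20, 2029 − 36 days = Mar 15, 2029.
The incident channel is opened: Mar 15, 2029 − 9 days = Mar 6, 2029.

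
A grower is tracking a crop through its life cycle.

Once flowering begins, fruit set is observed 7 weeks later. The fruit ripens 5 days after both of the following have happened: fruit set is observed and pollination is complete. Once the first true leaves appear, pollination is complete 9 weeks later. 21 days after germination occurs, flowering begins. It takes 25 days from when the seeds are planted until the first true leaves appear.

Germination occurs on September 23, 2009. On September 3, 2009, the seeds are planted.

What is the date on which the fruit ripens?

December 7, 2009

Germination occurs: Sep 23, 2009.
Flowering begins: Sep 23, 2009 + 21 days = Oct 14, 2009.
Fruit set is observed: Oct 14, 2009 + 7 weeks = Dec 2, 2009.
The seeds are planted: Sep 3, 2009.
The first true leaves appear: Sep 3, 2009 + 25 days = Sep 28, 2009.
Pollination is complete: Sep 28, 2009 + 9 weeks = Nov 30, 2009.
Both prerequisites met — fruit set is observed (Dec 2, 2009), pollination is complete (Nov 30, 2009); the later is Dec 2, 2009.
The fruit ripens: Dec 2, 2009 + 5 days = Dec 7, 2009.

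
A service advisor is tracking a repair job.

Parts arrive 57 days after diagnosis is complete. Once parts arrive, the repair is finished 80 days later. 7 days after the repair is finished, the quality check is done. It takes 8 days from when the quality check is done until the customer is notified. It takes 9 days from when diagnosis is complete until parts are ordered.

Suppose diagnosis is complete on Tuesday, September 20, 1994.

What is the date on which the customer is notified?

Sunday, February 19, 1995

Diagnosis is complete: Sep 20, 1994.
Parts arrive: Sep 20, 1994 + 57 days = Nov 16, 1994.
The repair is finished: Nov 16, 1994 + 80 days = Feb 4, 1995.
The quality check is done: Feb 4, 1995 + 7 days = Feb 11, 1995.
The customer is notified: Feb 11, 1995 + 8 days = Feb 19, 1995.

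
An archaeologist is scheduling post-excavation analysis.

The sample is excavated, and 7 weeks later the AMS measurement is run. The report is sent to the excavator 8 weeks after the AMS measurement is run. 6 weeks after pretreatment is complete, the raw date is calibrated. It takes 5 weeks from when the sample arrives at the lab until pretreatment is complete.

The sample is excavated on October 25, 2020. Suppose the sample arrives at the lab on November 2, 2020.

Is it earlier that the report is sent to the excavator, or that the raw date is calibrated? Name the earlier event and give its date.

The sample is excavated: Oct 25, 2020.
The AMS measurement is run: Oct 25, 2020 + 7 weeks = Dec 13, 2020.
The report is sent to the excavator: Dec 13, 2020 + 8 weeks = Feb 7, 2021.
The sample arrives at the lab: Nov 2, 2020.
Pretreatment is complete: Nov 2, 2020 + 5 weeks = Dec 7, 2020.
The raw date is calibrated: Dec 7, 2020 + 6 weeks = Jan 18, 2021.
Comparing: the report is sent to the excavator on Feb 7, 2021 vs the raw date is calibrated on Jan 18, 2021. Earlier: the raw date is calibrated.

The raw date is calibrated — January 18, 2021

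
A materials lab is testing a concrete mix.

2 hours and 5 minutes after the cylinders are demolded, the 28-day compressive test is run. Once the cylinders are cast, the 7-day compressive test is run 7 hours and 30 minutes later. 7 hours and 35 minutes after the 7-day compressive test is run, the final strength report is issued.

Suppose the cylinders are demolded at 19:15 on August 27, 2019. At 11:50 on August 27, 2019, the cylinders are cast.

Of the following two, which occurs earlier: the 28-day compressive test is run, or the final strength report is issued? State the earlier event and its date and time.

The cylinders are demolded: 19:15 Aug 27, 2019.
The 28-day compressive test is run: 19:15 Aug 27, 2019 + 2h05m = 21:20 Aug 27, 2019.
The cylinders are cast: 11:50 Aug 27, 2019.
The 7-day compressive test is run: 11:50 Aug 27, 2019 + 7h30m = 19:20 Aug 27, 2019.
The final strength report is issued: 19:20 Aug 27, 2019 + 7h35m = 02:55 Aug 28, 2019.
Comparing: the 28-day compressive test is run at 21:20 Aug 27, 2019 vs the final strength report is issued at 02:55 Aug 28, 2019. Earlier: the 28-day compressive test is run.

The 28-day compressive test is run — 21:20 on August 27, 2019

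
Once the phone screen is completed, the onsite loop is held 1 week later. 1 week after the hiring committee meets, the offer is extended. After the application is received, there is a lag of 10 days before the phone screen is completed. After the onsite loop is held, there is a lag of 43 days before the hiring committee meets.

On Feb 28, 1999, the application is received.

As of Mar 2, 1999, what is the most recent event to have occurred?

The application is received

The application is received: Feb 28, 1999.
The phone screen is completed: Feb 28, 1999 + 10 days = Mar 10, 1999.
The onsite loop is held: Mar 10, 1999 + 1 week = Mar 17, 1999.
The hiring committee meets: Mar 17, 1999 + 43 days = Apr 29, 1999.
The offer is extended: Apr 29, 1999 + 1 week = May 6, 1999.
Mar 2, 1999 falls between when the application is received (Feb 28, 1999) and when the phone screen is completed (Mar 10, 1999).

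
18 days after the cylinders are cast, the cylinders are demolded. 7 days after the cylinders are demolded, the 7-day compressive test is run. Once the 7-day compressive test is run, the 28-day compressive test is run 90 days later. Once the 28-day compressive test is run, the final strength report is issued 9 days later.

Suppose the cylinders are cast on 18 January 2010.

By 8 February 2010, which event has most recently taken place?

The cylinders are cast: Jan 18, 2010.
The cylinders are demolded: Jan 18, 2010 + 18 days = Feb 5, 2010.
The 7-day compressive test is run: Feb 5, 2010 + 7 days = Feb 12, 2010.
The 28-day compressive test is run: Feb 12, 2010 + 90 days = May 13, 2010.
The final strength report is issued: May 13, 2010 + 9 days = May 22, 2010.
Feb 8, 2010 falls between when the cylinders are demolded (Feb 5, 2010) and when the 7-day compressive test is run (Feb 12, 2010).

The cylinders are demolded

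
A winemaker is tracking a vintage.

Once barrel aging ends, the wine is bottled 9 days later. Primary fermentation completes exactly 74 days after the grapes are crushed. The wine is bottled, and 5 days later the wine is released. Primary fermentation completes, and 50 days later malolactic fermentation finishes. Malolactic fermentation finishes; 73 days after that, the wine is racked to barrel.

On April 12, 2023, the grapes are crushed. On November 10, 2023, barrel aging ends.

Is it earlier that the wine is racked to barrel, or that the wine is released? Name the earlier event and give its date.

The wine is racked to barrel — October 26, 2023

The grapes are crushed: Apr 12, 2023.
Primary fermentation completes: Apr 12, 2023 + 74 days = Jun 25, 2023.
Malolactic fermentation finishes: Jun 25, 2023 + 50 days = Aug 14, 2023.
The wine is racked to barrel: Aug 14, 2023 + 73 days = Oct 26, 2023.
Barrel aging ends: Nov 10, 2023.
The wine is bottled: Nov 10, 2023 + 9 days = Nov 19, 2023.
The wine is released: Nov 19, 2023 + 5 days = Nov 24, 2023.
Comparing: the wine is racked to barrel on Oct 26, 2023 vs the wine is released on Nov 24, 2023. Earlier: the wine is racked to barrel.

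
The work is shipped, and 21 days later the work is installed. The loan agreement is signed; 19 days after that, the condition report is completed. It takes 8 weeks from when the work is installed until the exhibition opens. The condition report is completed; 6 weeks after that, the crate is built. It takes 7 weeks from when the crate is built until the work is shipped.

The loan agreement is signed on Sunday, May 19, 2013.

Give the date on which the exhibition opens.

The loan agreement is signed: May 19, 2013.
The condition report is completed: May 19, 2013 + 19 days = Jun 7, 2013.
The crate is built: Jun 7, 2013 + 6 weeks = Jul 19, 2013.
The work is shipped: Jul 19, 2013 + 7 weeks = Sep 6, 2013.
The work is installed: Sep 6, 2013 + 21 days = Sep 27, 2013.
The exhibition opens: Sep 27, 2013 + 8 weeks = Nov 22, 2013.

Friday, November 22, 2013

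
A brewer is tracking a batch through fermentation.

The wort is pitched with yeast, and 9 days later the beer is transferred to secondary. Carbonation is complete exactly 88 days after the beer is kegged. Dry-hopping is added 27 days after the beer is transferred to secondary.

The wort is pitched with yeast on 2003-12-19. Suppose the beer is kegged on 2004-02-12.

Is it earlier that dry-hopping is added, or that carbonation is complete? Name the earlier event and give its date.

Dry-hopping is added — 2004-01-24

The wort is pitched with yeast: Dec 19, 2003.
The beer is transferred to secondary: Dec 19, 2003 + 9 days = Dec 28, 2003.
Dry-hopping is added: Dec 28, 2003 + 27 days = Jan 24, 2004.
The beer is kegged: Feb 12, 2004.
Carbonation is complete: Feb 12, 2004 + 88 days = May 10, 2004.
Comparing: dry-hopping is added on Jan 24, 2004 vs carbonation is complete on May 10, 2004. Earlier: dry-hopping is added.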